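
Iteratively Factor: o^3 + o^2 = (o + 1)*(o^2) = o*(o + 1)*(o)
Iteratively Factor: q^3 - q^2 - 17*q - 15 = (q - 5)*(q^2 + 4*q + 3) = (q - 5)*(q + 3)*(q + 1)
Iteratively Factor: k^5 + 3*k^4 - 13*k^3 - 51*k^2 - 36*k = (k + 3)*(k^4 - 13*k^2 - 12*k) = (k + 1)*(k + 3)*(k^3 - k^2 - 12*k) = (k + 1)*(k + 3)^2*(k^2 - 4*k) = (k - 4)*(k + 1)*(k + 3)^2*(k)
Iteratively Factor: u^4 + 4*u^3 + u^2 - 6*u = (u - 1)*(u^3 + 5*u^2 + 6*u) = (u - 1)*(u + 3)*(u^2 + 2*u) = u*(u - 1)*(u + 3)*(u + 2)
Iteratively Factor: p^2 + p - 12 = (p + 4)*(p - 3)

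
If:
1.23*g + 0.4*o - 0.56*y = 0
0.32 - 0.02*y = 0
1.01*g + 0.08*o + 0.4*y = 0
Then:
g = -10.72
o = 55.37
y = 16.00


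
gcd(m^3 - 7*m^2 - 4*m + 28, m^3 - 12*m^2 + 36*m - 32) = m - 2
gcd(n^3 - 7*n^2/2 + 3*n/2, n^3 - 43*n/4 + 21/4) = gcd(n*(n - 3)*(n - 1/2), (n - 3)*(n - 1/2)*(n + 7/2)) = n^2 - 7*n/2 + 3/2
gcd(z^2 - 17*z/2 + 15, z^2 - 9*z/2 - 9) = z - 6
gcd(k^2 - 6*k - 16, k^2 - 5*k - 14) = k + 2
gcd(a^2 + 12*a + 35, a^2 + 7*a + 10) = a + 5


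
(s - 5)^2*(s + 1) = s^3 - 9*s^2 + 15*s + 25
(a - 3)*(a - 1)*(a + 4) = a^3 - 13*a + 12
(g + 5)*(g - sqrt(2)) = g^2 - sqrt(2)*g + 5*g - 5*sqrt(2)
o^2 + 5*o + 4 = (o + 1)*(o + 4)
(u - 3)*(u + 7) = u^2 + 4*u - 21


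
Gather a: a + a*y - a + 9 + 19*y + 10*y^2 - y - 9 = a*y + 10*y^2 + 18*y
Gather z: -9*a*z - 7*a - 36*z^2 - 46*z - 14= -7*a - 36*z^2 + z*(-9*a - 46) - 14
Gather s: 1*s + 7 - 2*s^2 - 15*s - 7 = -2*s^2 - 14*s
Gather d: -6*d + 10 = 10 - 6*d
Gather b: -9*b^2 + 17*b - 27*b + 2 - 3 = -9*b^2 - 10*b - 1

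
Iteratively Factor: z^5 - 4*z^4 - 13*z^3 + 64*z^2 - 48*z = (z - 1)*(z^4 - 3*z^3 - 16*z^2 + 48*z) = (z - 3)*(z - 1)*(z^3 - 16*z) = (z - 3)*(z - 1)*(z + 4)*(z^2 - 4*z) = (z - 4)*(z - 3)*(z - 1)*(z + 4)*(z)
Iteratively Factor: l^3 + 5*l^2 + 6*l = (l + 3)*(l^2 + 2*l) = l*(l + 3)*(l + 2)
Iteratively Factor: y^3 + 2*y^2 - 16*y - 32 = (y - 4)*(y^2 + 6*y + 8) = (y - 4)*(y + 2)*(y + 4)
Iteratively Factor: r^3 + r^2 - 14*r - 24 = (r + 3)*(r^2 - 2*r - 8) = (r - 4)*(r + 3)*(r + 2)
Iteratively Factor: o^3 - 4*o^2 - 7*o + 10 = (o + 2)*(o^2 - 6*o + 5) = (o - 1)*(o + 2)*(o - 5)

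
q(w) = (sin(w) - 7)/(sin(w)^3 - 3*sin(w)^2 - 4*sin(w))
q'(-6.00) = -20.57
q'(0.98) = -1.14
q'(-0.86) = 15.82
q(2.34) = 1.55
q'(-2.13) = -35.30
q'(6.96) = -3.00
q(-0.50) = -6.69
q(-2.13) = -12.54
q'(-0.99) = 31.28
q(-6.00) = 5.05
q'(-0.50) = -1.49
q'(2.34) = 1.97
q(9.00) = 3.16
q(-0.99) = -11.82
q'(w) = (sin(w) - 7)*(-3*sin(w)^2*cos(w) + 6*sin(w)*cos(w) + 4*cos(w))/(sin(w)^3 - 3*sin(w)^2 - 4*sin(w))^2 + cos(w)/(sin(w)^3 - 3*sin(w)^2 - 4*sin(w))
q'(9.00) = 8.65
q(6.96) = 1.85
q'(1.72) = 0.20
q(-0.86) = -8.88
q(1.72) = 1.02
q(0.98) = 1.28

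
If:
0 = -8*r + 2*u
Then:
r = u/4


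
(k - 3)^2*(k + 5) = k^3 - k^2 - 21*k + 45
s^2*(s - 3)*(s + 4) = s^4 + s^3 - 12*s^2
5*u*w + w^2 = w*(5*u + w)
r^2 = r^2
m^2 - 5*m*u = m*(m - 5*u)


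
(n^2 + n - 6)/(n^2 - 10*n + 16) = (n + 3)/(n - 8)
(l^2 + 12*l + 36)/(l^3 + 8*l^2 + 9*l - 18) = (l + 6)/(l^2 + 2*l - 3)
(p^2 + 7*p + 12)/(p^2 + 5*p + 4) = (p + 3)/(p + 1)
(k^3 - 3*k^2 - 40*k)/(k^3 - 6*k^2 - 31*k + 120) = k/(k - 3)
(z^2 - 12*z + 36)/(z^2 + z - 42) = (z - 6)/(z + 7)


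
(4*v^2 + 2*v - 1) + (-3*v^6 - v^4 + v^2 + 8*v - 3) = -3*v^6 - v^4 + 5*v^2 + 10*v - 4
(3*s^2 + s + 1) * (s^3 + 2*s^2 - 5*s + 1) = 3*s^5 + 7*s^4 - 12*s^3 - 4*s + 1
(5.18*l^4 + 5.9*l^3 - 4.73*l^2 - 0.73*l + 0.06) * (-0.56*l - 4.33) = -2.9008*l^5 - 25.7334*l^4 - 22.8982*l^3 + 20.8897*l^2 + 3.1273*l - 0.2598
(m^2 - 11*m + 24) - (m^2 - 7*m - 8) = 32 - 4*m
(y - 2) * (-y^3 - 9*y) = -y^4 + 2*y^3 - 9*y^2 + 18*y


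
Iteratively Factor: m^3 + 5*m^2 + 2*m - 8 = (m + 2)*(m^2 + 3*m - 4) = (m - 1)*(m + 2)*(m + 4)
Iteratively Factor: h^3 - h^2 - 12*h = (h + 3)*(h^2 - 4*h) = (h - 4)*(h + 3)*(h)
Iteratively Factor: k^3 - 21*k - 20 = (k + 4)*(k^2 - 4*k - 5) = (k + 1)*(k + 4)*(k - 5)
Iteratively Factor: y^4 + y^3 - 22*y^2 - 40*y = (y - 5)*(y^3 + 6*y^2 + 8*y) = y*(y - 5)*(y^2 + 6*y + 8) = y*(y - 5)*(y + 4)*(y + 2)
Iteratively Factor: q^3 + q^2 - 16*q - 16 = (q + 1)*(q^2 - 16) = (q - 4)*(q + 1)*(q + 4)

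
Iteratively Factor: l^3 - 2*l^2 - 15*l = (l - 5)*(l^2 + 3*l) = (l - 5)*(l + 3)*(l)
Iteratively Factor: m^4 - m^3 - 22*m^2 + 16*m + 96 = (m - 3)*(m^3 + 2*m^2 - 16*m - 32) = (m - 3)*(m + 4)*(m^2 - 2*m - 8) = (m - 4)*(m - 3)*(m + 4)*(m + 2)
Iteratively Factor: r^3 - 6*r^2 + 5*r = (r - 1)*(r^2 - 5*r) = r*(r - 1)*(r - 5)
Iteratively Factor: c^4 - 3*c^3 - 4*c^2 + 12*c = (c + 2)*(c^3 - 5*c^2 + 6*c) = (c - 3)*(c + 2)*(c^2 - 2*c) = (c - 3)*(c - 2)*(c + 2)*(c)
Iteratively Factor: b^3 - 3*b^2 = (b - 3)*(b^2) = b*(b - 3)*(b)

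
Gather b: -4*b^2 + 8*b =-4*b^2 + 8*b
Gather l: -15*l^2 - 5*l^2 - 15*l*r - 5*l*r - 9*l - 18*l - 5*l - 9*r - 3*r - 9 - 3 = -20*l^2 + l*(-20*r - 32) - 12*r - 12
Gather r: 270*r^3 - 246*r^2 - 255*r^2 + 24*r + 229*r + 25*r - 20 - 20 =270*r^3 - 501*r^2 + 278*r - 40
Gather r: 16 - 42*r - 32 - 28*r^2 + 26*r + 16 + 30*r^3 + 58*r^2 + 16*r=30*r^3 + 30*r^2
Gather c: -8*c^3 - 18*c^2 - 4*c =-8*c^3 - 18*c^2 - 4*c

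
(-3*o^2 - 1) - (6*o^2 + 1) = -9*o^2 - 2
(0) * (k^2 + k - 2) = 0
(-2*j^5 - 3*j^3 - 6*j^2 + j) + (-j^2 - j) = -2*j^5 - 3*j^3 - 7*j^2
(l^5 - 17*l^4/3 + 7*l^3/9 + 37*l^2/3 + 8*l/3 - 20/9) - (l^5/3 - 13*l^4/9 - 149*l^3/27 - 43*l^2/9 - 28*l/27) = 2*l^5/3 - 38*l^4/9 + 170*l^3/27 + 154*l^2/9 + 100*l/27 - 20/9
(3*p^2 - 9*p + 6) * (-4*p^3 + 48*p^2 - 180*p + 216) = -12*p^5 + 180*p^4 - 996*p^3 + 2556*p^2 - 3024*p + 1296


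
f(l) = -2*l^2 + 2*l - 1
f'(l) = 2 - 4*l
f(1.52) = -2.58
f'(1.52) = -4.08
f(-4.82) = -57.10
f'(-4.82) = 21.28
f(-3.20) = -27.88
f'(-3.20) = 14.80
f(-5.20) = -65.48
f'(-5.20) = 22.80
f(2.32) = -7.12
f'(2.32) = -7.28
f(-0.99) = -4.94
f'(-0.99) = 5.96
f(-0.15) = -1.34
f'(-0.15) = 2.60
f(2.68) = -10.00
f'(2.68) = -8.72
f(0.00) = -1.00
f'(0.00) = 2.00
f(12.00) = -265.00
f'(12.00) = -46.00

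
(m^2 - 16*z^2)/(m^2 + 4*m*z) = (m - 4*z)/m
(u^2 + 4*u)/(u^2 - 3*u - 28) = u/(u - 7)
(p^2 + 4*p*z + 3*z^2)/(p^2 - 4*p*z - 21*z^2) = (-p - z)/(-p + 7*z)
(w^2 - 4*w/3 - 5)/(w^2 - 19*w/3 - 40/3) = (w - 3)/(w - 8)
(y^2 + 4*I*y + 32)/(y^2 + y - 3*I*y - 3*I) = (y^2 + 4*I*y + 32)/(y^2 + y - 3*I*y - 3*I)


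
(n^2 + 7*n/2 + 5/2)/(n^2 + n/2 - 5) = (n + 1)/(n - 2)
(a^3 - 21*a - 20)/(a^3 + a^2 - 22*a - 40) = (a + 1)/(a + 2)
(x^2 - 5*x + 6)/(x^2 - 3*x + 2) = (x - 3)/(x - 1)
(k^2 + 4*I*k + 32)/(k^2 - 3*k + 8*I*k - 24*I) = (k - 4*I)/(k - 3)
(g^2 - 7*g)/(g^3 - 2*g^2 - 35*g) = 1/(g + 5)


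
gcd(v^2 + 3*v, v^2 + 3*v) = v^2 + 3*v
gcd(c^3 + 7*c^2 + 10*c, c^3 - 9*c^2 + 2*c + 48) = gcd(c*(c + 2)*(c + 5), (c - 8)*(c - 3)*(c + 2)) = c + 2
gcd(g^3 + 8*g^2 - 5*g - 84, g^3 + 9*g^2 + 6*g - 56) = g^2 + 11*g + 28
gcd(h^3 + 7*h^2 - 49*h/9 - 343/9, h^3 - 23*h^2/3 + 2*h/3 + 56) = h + 7/3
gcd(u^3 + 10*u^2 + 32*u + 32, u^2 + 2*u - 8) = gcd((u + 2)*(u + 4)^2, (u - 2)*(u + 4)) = u + 4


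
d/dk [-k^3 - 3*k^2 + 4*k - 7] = -3*k^2 - 6*k + 4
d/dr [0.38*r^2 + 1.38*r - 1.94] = 0.76*r + 1.38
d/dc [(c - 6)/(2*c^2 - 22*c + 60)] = -1/(2*c^2 - 20*c + 50)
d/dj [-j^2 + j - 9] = 1 - 2*j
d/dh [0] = 0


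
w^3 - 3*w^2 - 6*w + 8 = (w - 4)*(w - 1)*(w + 2)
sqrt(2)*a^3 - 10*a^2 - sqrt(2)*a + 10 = (a - 1)*(a - 5*sqrt(2))*(sqrt(2)*a + sqrt(2))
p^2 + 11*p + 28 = (p + 4)*(p + 7)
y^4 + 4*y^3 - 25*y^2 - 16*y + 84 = (y - 3)*(y - 2)*(y + 2)*(y + 7)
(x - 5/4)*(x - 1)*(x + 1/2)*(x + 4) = x^4 + 9*x^3/4 - 55*x^2/8 + 9*x/8 + 5/2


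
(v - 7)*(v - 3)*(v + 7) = v^3 - 3*v^2 - 49*v + 147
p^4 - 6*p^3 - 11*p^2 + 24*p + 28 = (p - 7)*(p - 2)*(p + 1)*(p + 2)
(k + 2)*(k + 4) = k^2 + 6*k + 8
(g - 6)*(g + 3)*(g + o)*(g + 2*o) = g^4 + 3*g^3*o - 3*g^3 + 2*g^2*o^2 - 9*g^2*o - 18*g^2 - 6*g*o^2 - 54*g*o - 36*o^2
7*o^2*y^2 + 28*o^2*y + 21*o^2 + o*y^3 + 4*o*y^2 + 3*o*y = (7*o + y)*(y + 3)*(o*y + o)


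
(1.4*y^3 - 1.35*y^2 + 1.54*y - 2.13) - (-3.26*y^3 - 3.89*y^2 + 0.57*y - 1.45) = 4.66*y^3 + 2.54*y^2 + 0.97*y - 0.68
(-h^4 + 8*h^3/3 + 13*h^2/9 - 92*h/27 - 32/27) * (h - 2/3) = -h^5 + 10*h^4/3 - h^3/3 - 118*h^2/27 + 88*h/81 + 64/81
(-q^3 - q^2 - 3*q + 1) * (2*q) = -2*q^4 - 2*q^3 - 6*q^2 + 2*q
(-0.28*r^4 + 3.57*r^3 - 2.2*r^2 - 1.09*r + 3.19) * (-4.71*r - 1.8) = 1.3188*r^5 - 16.3107*r^4 + 3.936*r^3 + 9.0939*r^2 - 13.0629*r - 5.742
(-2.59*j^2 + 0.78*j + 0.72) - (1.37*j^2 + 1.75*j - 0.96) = -3.96*j^2 - 0.97*j + 1.68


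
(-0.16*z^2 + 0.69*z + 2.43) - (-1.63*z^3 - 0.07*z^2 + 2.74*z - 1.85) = 1.63*z^3 - 0.09*z^2 - 2.05*z + 4.28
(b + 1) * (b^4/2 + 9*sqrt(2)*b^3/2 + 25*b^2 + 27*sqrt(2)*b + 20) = b^5/2 + b^4/2 + 9*sqrt(2)*b^4/2 + 9*sqrt(2)*b^3/2 + 25*b^3 + 25*b^2 + 27*sqrt(2)*b^2 + 20*b + 27*sqrt(2)*b + 20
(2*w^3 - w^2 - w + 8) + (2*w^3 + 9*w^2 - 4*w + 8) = 4*w^3 + 8*w^2 - 5*w + 16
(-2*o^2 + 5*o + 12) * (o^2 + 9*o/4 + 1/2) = -2*o^4 + o^3/2 + 89*o^2/4 + 59*o/2 + 6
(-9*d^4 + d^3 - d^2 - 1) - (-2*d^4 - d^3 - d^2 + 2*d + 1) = -7*d^4 + 2*d^3 - 2*d - 2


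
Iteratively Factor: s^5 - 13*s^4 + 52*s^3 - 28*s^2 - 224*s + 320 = (s - 5)*(s^4 - 8*s^3 + 12*s^2 + 32*s - 64) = (s - 5)*(s - 2)*(s^3 - 6*s^2 + 32) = (s - 5)*(s - 4)*(s - 2)*(s^2 - 2*s - 8) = (s - 5)*(s - 4)*(s - 2)*(s + 2)*(s - 4)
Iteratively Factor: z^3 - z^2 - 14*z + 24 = (z - 3)*(z^2 + 2*z - 8) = (z - 3)*(z - 2)*(z + 4)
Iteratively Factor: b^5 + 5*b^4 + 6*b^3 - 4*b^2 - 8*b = (b + 2)*(b^4 + 3*b^3 - 4*b) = (b - 1)*(b + 2)*(b^3 + 4*b^2 + 4*b) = (b - 1)*(b + 2)^2*(b^2 + 2*b) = b*(b - 1)*(b + 2)^2*(b + 2)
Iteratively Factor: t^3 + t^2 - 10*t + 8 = (t - 1)*(t^2 + 2*t - 8) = (t - 2)*(t - 1)*(t + 4)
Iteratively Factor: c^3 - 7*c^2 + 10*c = (c)*(c^2 - 7*c + 10) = c*(c - 2)*(c - 5)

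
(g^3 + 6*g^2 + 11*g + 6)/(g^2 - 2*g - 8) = (g^2 + 4*g + 3)/(g - 4)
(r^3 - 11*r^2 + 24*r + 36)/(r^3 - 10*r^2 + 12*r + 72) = (r + 1)/(r + 2)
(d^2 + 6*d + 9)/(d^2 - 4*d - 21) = (d + 3)/(d - 7)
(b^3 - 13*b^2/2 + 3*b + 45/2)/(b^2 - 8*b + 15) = b + 3/2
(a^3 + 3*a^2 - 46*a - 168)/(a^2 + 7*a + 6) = (a^2 - 3*a - 28)/(a + 1)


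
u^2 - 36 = (u - 6)*(u + 6)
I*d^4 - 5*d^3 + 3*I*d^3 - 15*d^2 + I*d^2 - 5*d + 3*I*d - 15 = (d + 3)*(d + I)*(d + 5*I)*(I*d + 1)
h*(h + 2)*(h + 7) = h^3 + 9*h^2 + 14*h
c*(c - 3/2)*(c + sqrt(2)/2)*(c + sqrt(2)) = c^4 - 3*c^3/2 + 3*sqrt(2)*c^3/2 - 9*sqrt(2)*c^2/4 + c^2 - 3*c/2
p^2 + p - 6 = (p - 2)*(p + 3)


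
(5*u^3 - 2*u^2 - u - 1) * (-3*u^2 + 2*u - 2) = -15*u^5 + 16*u^4 - 11*u^3 + 5*u^2 + 2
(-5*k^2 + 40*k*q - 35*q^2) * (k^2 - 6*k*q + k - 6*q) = -5*k^4 + 70*k^3*q - 5*k^3 - 275*k^2*q^2 + 70*k^2*q + 210*k*q^3 - 275*k*q^2 + 210*q^3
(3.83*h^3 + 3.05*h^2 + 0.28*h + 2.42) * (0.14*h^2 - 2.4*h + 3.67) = 0.5362*h^5 - 8.765*h^4 + 6.7753*h^3 + 10.8603*h^2 - 4.7804*h + 8.8814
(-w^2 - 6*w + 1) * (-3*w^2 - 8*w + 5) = 3*w^4 + 26*w^3 + 40*w^2 - 38*w + 5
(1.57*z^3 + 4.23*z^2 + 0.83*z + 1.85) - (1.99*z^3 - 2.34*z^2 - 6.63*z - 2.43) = -0.42*z^3 + 6.57*z^2 + 7.46*z + 4.28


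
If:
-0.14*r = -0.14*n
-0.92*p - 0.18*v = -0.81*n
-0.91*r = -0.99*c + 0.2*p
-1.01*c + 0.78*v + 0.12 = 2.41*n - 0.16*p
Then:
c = 0.21665351069405*v + 0.0389815586641508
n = 0.233514829403664*v + 0.0355328298952247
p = 0.00994240414887793*v + 0.0312843393642739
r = 0.233514829403664*v + 0.0355328298952247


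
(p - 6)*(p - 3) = p^2 - 9*p + 18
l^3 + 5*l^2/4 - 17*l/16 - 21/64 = (l - 3/4)*(l + 1/4)*(l + 7/4)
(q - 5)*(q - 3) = q^2 - 8*q + 15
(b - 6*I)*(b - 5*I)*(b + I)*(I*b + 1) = I*b^4 + 11*b^3 - 29*I*b^2 + 11*b - 30*I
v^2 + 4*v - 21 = (v - 3)*(v + 7)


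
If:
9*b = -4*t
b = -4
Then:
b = -4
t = 9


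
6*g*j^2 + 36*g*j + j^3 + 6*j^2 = j*(6*g + j)*(j + 6)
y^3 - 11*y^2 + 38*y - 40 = (y - 5)*(y - 4)*(y - 2)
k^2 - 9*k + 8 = (k - 8)*(k - 1)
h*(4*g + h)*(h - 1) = 4*g*h^2 - 4*g*h + h^3 - h^2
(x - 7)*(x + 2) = x^2 - 5*x - 14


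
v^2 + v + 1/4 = (v + 1/2)^2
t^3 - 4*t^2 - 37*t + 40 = (t - 8)*(t - 1)*(t + 5)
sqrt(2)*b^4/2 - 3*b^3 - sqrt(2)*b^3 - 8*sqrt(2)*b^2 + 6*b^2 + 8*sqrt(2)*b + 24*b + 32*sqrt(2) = (b - 4)*(b - 4*sqrt(2))*(b + sqrt(2))*(sqrt(2)*b/2 + sqrt(2))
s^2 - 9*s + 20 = (s - 5)*(s - 4)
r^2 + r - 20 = (r - 4)*(r + 5)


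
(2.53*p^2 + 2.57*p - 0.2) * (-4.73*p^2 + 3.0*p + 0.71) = -11.9669*p^4 - 4.5661*p^3 + 10.4523*p^2 + 1.2247*p - 0.142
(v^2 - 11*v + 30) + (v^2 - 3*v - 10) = 2*v^2 - 14*v + 20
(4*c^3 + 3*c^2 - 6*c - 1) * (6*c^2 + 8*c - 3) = 24*c^5 + 50*c^4 - 24*c^3 - 63*c^2 + 10*c + 3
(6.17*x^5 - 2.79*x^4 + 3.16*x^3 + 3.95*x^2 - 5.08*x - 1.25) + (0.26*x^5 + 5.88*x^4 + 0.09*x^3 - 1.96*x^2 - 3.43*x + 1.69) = 6.43*x^5 + 3.09*x^4 + 3.25*x^3 + 1.99*x^2 - 8.51*x + 0.44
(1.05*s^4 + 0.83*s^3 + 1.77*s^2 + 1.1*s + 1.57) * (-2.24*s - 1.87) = -2.352*s^5 - 3.8227*s^4 - 5.5169*s^3 - 5.7739*s^2 - 5.5738*s - 2.9359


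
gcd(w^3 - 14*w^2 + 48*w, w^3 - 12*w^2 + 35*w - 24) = w - 8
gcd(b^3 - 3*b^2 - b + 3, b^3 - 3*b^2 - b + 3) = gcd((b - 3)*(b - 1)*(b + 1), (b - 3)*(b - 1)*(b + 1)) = b^3 - 3*b^2 - b + 3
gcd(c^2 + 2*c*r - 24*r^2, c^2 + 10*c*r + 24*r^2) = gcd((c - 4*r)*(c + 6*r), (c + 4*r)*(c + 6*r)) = c + 6*r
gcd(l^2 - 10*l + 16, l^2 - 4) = l - 2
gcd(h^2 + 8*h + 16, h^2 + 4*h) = h + 4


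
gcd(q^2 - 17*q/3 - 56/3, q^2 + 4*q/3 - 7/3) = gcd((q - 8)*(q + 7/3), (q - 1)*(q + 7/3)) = q + 7/3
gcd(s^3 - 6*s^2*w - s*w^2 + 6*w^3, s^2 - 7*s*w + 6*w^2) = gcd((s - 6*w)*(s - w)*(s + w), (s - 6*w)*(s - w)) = s^2 - 7*s*w + 6*w^2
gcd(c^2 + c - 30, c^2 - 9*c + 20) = c - 5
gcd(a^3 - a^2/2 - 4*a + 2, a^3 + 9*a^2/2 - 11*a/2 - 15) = a - 2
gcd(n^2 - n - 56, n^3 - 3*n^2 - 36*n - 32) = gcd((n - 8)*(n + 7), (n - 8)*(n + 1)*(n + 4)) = n - 8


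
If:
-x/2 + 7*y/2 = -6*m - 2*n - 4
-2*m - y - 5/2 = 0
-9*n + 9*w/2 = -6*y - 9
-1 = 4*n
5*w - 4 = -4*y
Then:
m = 59/32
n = -1/4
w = 23/4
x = -227/16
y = -99/16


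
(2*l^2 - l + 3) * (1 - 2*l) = -4*l^3 + 4*l^2 - 7*l + 3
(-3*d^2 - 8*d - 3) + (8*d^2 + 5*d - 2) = 5*d^2 - 3*d - 5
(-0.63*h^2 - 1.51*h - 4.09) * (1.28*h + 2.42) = -0.8064*h^3 - 3.4574*h^2 - 8.8894*h - 9.8978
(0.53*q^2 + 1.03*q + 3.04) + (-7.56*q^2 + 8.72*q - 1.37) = -7.03*q^2 + 9.75*q + 1.67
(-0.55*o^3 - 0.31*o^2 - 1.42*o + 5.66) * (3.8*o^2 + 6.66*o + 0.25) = -2.09*o^5 - 4.841*o^4 - 7.5981*o^3 + 11.9733*o^2 + 37.3406*o + 1.415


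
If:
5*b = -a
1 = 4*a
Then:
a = 1/4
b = -1/20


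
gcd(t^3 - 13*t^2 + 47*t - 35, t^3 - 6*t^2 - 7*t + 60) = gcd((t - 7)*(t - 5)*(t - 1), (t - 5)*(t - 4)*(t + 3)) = t - 5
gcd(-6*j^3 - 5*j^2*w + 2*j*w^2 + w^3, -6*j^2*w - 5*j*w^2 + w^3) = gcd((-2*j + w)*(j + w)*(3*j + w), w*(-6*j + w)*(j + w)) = j + w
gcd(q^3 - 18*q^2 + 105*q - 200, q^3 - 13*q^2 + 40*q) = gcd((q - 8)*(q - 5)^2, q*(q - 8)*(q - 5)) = q^2 - 13*q + 40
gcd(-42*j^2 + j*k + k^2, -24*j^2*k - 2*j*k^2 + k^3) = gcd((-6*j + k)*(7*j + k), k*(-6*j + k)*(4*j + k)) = 6*j - k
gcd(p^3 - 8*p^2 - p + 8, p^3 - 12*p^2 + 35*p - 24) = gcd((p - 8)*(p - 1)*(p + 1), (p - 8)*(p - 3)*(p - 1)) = p^2 - 9*p + 8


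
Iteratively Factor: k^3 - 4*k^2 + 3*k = (k - 1)*(k^2 - 3*k) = (k - 3)*(k - 1)*(k)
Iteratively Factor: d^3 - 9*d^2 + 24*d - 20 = (d - 2)*(d^2 - 7*d + 10) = (d - 2)^2*(d - 5)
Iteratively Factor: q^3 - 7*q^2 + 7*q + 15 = (q - 3)*(q^2 - 4*q - 5) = (q - 3)*(q + 1)*(q - 5)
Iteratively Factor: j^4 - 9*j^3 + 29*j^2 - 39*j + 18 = (j - 3)*(j^3 - 6*j^2 + 11*j - 6) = (j - 3)*(j - 2)*(j^2 - 4*j + 3) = (j - 3)^2*(j - 2)*(j - 1)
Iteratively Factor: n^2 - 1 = (n + 1)*(n - 1)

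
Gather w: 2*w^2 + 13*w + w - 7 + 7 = 2*w^2 + 14*w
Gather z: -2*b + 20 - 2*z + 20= -2*b - 2*z + 40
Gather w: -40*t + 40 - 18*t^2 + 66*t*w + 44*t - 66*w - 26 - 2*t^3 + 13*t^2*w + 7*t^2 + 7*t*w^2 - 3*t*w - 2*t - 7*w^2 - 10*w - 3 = -2*t^3 - 11*t^2 + 2*t + w^2*(7*t - 7) + w*(13*t^2 + 63*t - 76) + 11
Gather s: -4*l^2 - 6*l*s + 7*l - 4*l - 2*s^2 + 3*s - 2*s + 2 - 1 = -4*l^2 + 3*l - 2*s^2 + s*(1 - 6*l) + 1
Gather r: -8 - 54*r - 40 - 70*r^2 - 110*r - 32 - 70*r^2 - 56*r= -140*r^2 - 220*r - 80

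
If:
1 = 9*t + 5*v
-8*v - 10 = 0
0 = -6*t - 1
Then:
No Solution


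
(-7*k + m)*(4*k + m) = -28*k^2 - 3*k*m + m^2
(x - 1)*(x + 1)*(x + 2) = x^3 + 2*x^2 - x - 2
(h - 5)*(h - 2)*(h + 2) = h^3 - 5*h^2 - 4*h + 20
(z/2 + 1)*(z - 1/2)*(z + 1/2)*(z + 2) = z^4/2 + 2*z^3 + 15*z^2/8 - z/2 - 1/2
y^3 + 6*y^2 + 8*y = y*(y + 2)*(y + 4)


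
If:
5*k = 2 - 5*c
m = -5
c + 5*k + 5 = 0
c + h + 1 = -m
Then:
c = 7/4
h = 9/4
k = -27/20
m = -5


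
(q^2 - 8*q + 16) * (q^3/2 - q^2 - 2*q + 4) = q^5/2 - 5*q^4 + 14*q^3 + 4*q^2 - 64*q + 64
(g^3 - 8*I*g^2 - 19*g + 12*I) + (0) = g^3 - 8*I*g^2 - 19*g + 12*I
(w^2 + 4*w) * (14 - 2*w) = -2*w^3 + 6*w^2 + 56*w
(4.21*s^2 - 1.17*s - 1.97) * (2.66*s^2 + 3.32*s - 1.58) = 11.1986*s^4 + 10.865*s^3 - 15.7764*s^2 - 4.6918*s + 3.1126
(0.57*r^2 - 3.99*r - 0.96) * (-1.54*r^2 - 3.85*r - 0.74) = -0.8778*r^4 + 3.9501*r^3 + 16.4181*r^2 + 6.6486*r + 0.7104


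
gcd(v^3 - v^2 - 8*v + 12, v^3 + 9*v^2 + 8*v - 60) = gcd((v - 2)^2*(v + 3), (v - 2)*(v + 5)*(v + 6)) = v - 2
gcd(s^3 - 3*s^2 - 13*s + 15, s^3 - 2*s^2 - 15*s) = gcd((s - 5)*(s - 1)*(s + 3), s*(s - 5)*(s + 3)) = s^2 - 2*s - 15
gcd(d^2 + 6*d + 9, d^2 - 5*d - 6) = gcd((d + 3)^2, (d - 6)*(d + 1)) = 1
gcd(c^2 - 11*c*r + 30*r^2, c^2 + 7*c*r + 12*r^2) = 1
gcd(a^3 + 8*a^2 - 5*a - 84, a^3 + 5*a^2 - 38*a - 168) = a^2 + 11*a + 28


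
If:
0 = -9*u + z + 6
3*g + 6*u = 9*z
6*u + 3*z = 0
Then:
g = -48/11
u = 6/11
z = -12/11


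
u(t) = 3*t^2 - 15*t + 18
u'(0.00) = -15.00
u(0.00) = 18.00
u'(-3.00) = -33.00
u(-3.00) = 90.00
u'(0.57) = -11.58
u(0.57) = 10.42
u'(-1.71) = -25.26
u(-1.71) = 52.42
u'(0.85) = -9.90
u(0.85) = 7.42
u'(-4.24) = -40.44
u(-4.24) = 135.53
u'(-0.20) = -16.20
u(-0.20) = 21.12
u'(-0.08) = -15.48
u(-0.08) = 19.22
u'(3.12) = 3.72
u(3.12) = 0.40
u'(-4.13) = -39.78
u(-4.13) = 131.12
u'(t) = 6*t - 15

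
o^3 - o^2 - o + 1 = (o - 1)^2*(o + 1)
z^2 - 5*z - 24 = (z - 8)*(z + 3)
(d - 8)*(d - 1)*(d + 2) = d^3 - 7*d^2 - 10*d + 16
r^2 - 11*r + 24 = (r - 8)*(r - 3)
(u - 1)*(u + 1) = u^2 - 1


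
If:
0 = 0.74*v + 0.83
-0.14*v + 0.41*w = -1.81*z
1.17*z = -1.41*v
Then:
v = -1.12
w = -6.35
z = 1.35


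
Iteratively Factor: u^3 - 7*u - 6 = (u - 3)*(u^2 + 3*u + 2) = (u - 3)*(u + 1)*(u + 2)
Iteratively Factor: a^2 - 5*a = (a - 5)*(a)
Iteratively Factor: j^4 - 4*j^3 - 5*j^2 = (j + 1)*(j^3 - 5*j^2) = j*(j + 1)*(j^2 - 5*j) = j^2*(j + 1)*(j - 5)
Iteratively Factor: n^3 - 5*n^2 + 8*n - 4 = (n - 1)*(n^2 - 4*n + 4) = (n - 2)*(n - 1)*(n - 2)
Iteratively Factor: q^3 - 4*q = (q - 2)*(q^2 + 2*q) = q*(q - 2)*(q + 2)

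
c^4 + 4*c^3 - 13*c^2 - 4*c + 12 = (c - 2)*(c - 1)*(c + 1)*(c + 6)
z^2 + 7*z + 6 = (z + 1)*(z + 6)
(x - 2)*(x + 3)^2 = x^3 + 4*x^2 - 3*x - 18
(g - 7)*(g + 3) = g^2 - 4*g - 21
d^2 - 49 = (d - 7)*(d + 7)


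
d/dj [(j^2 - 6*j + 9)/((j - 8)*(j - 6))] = 2*(-4*j^2 + 39*j - 81)/(j^4 - 28*j^3 + 292*j^2 - 1344*j + 2304)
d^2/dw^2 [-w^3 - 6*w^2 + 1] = -6*w - 12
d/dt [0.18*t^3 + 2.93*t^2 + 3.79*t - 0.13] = 0.54*t^2 + 5.86*t + 3.79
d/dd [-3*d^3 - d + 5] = -9*d^2 - 1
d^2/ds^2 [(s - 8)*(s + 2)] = 2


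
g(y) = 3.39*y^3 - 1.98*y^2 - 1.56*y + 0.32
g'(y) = 10.17*y^2 - 3.96*y - 1.56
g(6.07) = 676.07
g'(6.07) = 349.12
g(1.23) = 1.71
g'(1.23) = 8.96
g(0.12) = 0.11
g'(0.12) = -1.89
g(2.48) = 35.98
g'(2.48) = 51.17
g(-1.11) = -5.02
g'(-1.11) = 15.37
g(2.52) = 38.07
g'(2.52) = 53.04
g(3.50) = 115.95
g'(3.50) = 109.16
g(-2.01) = -32.07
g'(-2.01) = 47.49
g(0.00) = 0.32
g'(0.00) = -1.56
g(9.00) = 2297.21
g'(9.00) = 786.57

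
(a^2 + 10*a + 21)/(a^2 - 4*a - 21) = (a + 7)/(a - 7)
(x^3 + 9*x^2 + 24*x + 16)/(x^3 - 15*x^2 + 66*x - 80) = (x^3 + 9*x^2 + 24*x + 16)/(x^3 - 15*x^2 + 66*x - 80)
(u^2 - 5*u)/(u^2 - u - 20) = u/(u + 4)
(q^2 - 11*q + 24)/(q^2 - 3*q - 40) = (q - 3)/(q + 5)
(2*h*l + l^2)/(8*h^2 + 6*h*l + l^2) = l/(4*h + l)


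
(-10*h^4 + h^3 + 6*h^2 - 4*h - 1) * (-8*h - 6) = 80*h^5 + 52*h^4 - 54*h^3 - 4*h^2 + 32*h + 6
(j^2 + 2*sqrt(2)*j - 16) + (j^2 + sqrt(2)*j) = 2*j^2 + 3*sqrt(2)*j - 16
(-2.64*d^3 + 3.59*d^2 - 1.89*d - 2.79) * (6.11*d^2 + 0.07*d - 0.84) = -16.1304*d^5 + 21.7501*d^4 - 9.079*d^3 - 20.1948*d^2 + 1.3923*d + 2.3436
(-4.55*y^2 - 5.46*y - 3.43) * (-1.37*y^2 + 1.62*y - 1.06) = 6.2335*y^4 + 0.1092*y^3 + 0.676900000000001*y^2 + 0.231*y + 3.6358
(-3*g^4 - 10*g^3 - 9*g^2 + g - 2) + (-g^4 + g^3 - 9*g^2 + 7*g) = -4*g^4 - 9*g^3 - 18*g^2 + 8*g - 2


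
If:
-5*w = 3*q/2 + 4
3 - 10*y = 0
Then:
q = -10*w/3 - 8/3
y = 3/10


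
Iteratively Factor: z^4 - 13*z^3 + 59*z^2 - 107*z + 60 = (z - 5)*(z^3 - 8*z^2 + 19*z - 12) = (z - 5)*(z - 1)*(z^2 - 7*z + 12) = (z - 5)*(z - 3)*(z - 1)*(z - 4)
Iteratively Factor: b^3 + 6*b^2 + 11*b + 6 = (b + 2)*(b^2 + 4*b + 3) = (b + 1)*(b + 2)*(b + 3)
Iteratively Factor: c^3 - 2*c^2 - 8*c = (c + 2)*(c^2 - 4*c) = (c - 4)*(c + 2)*(c)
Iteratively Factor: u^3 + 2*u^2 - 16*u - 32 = (u + 2)*(u^2 - 16) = (u + 2)*(u + 4)*(u - 4)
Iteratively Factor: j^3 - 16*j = (j - 4)*(j^2 + 4*j) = j*(j - 4)*(j + 4)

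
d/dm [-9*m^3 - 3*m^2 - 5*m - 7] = -27*m^2 - 6*m - 5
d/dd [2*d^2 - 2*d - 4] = 4*d - 2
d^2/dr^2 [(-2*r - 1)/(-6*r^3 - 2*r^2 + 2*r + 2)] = ((2*r + 1)*(9*r^2 + 2*r - 1)^2 + (-18*r^2 - 4*r - (2*r + 1)*(9*r + 1) + 2)*(3*r^3 + r^2 - r - 1))/(3*r^3 + r^2 - r - 1)^3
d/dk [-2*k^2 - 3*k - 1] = -4*k - 3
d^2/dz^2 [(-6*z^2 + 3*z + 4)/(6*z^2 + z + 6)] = 4*(72*z^3 + 540*z^2 - 126*z - 187)/(216*z^6 + 108*z^5 + 666*z^4 + 217*z^3 + 666*z^2 + 108*z + 216)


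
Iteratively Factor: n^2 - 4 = (n + 2)*(n - 2)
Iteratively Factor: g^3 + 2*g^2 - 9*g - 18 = (g + 2)*(g^2 - 9) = (g + 2)*(g + 3)*(g - 3)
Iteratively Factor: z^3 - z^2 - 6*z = (z - 3)*(z^2 + 2*z) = (z - 3)*(z + 2)*(z)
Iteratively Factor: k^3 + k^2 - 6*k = (k)*(k^2 + k - 6) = k*(k - 2)*(k + 3)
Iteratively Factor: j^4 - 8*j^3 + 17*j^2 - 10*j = (j - 1)*(j^3 - 7*j^2 + 10*j) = (j - 5)*(j - 1)*(j^2 - 2*j) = j*(j - 5)*(j - 1)*(j - 2)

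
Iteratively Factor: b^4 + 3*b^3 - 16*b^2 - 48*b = (b)*(b^3 + 3*b^2 - 16*b - 48) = b*(b + 4)*(b^2 - b - 12) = b*(b - 4)*(b + 4)*(b + 3)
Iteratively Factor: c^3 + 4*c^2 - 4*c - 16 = (c + 2)*(c^2 + 2*c - 8) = (c - 2)*(c + 2)*(c + 4)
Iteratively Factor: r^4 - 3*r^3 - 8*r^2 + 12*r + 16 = (r - 4)*(r^3 + r^2 - 4*r - 4) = (r - 4)*(r + 2)*(r^2 - r - 2) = (r - 4)*(r + 1)*(r + 2)*(r - 2)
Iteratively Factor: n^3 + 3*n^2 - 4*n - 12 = (n + 3)*(n^2 - 4) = (n + 2)*(n + 3)*(n - 2)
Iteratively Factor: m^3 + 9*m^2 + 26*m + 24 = (m + 4)*(m^2 + 5*m + 6) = (m + 2)*(m + 4)*(m + 3)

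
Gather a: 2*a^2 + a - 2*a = 2*a^2 - a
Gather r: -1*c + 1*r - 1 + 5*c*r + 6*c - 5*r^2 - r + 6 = 5*c*r + 5*c - 5*r^2 + 5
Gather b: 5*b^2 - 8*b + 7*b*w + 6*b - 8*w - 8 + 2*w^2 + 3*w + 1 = 5*b^2 + b*(7*w - 2) + 2*w^2 - 5*w - 7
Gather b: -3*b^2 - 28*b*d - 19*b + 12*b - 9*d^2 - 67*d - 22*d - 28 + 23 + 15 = -3*b^2 + b*(-28*d - 7) - 9*d^2 - 89*d + 10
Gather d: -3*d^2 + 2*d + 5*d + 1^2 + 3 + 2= -3*d^2 + 7*d + 6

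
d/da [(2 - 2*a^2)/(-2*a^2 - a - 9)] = 2*(a^2 + 22*a + 1)/(4*a^4 + 4*a^3 + 37*a^2 + 18*a + 81)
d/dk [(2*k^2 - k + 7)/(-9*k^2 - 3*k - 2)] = (-15*k^2 + 118*k + 23)/(81*k^4 + 54*k^3 + 45*k^2 + 12*k + 4)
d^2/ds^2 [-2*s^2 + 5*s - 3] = -4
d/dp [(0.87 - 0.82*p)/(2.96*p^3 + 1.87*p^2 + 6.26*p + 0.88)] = (4.8544*p^3 - 6.1922*p^2 - 3.2538*p - 6.1678)/(8.7616*p^6 + 11.0704*p^5 + 40.5561*p^4 + 28.622*p^3 + 42.4788*p^2 + 11.0176*p + 0.7744)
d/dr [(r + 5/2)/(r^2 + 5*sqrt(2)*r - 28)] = (r^2 + 5*sqrt(2)*r - (2*r + 5)*(2*r + 5*sqrt(2))/2 - 28)/(r^2 + 5*sqrt(2)*r - 28)^2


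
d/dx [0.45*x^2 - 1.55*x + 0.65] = 0.9*x - 1.55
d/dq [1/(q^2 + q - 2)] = (-2*q - 1)/(q^2 + q - 2)^2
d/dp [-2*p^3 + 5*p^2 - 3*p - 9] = -6*p^2 + 10*p - 3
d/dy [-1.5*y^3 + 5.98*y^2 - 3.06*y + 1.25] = -4.5*y^2 + 11.96*y - 3.06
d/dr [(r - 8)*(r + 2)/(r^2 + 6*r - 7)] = 6*(2*r^2 + 3*r + 23)/(r^4 + 12*r^3 + 22*r^2 - 84*r + 49)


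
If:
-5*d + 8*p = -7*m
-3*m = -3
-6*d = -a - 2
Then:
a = 48*p/5 + 32/5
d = 8*p/5 + 7/5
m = 1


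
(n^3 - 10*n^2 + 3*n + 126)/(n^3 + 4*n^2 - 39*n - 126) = (n - 7)/(n + 7)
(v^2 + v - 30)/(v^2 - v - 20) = (v + 6)/(v + 4)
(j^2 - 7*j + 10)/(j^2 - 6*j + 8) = (j - 5)/(j - 4)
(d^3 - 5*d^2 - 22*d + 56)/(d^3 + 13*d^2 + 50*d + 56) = (d^2 - 9*d + 14)/(d^2 + 9*d + 14)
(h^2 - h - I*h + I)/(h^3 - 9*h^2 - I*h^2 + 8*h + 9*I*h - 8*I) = 1/(h - 8)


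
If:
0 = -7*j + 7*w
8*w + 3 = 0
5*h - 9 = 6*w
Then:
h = 27/20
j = -3/8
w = -3/8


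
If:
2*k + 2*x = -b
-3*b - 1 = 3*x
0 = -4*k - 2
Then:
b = -5/3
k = -1/2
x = 4/3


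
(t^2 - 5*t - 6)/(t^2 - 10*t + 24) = (t + 1)/(t - 4)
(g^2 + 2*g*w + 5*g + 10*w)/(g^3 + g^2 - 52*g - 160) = (g + 2*w)/(g^2 - 4*g - 32)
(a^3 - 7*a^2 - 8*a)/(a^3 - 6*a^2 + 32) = a*(a^2 - 7*a - 8)/(a^3 - 6*a^2 + 32)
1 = 1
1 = 1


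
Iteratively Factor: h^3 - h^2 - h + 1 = (h - 1)*(h^2 - 1) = (h - 1)^2*(h + 1)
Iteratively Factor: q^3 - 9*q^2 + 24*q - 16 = (q - 4)*(q^2 - 5*q + 4) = (q - 4)^2*(q - 1)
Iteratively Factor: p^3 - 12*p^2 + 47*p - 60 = (p - 3)*(p^2 - 9*p + 20) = (p - 5)*(p - 3)*(p - 4)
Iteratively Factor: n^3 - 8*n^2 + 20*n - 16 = (n - 4)*(n^2 - 4*n + 4) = (n - 4)*(n - 2)*(n - 2)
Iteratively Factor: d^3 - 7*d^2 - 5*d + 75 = (d - 5)*(d^2 - 2*d - 15) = (d - 5)^2*(d + 3)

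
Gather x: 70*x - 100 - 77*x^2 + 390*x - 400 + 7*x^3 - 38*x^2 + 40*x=7*x^3 - 115*x^2 + 500*x - 500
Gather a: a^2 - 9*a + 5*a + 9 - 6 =a^2 - 4*a + 3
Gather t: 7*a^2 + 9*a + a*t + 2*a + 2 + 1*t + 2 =7*a^2 + 11*a + t*(a + 1) + 4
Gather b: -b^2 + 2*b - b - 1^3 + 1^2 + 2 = -b^2 + b + 2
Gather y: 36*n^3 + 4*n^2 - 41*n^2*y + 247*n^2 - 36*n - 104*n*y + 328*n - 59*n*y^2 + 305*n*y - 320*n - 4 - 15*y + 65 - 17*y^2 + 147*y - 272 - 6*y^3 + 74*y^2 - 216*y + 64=36*n^3 + 251*n^2 - 28*n - 6*y^3 + y^2*(57 - 59*n) + y*(-41*n^2 + 201*n - 84) - 147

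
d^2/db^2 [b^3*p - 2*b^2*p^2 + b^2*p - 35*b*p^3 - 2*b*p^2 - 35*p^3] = 2*p*(3*b - 2*p + 1)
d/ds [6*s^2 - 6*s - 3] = 12*s - 6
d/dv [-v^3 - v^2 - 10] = v*(-3*v - 2)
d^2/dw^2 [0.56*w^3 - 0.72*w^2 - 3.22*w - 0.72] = 3.36*w - 1.44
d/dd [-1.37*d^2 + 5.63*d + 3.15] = 5.63 - 2.74*d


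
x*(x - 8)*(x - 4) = x^3 - 12*x^2 + 32*x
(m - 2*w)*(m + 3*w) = m^2 + m*w - 6*w^2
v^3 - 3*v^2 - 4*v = v*(v - 4)*(v + 1)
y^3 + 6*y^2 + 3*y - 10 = (y - 1)*(y + 2)*(y + 5)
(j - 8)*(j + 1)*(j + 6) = j^3 - j^2 - 50*j - 48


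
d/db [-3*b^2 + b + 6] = 1 - 6*b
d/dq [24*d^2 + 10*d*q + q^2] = 10*d + 2*q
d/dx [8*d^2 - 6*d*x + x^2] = -6*d + 2*x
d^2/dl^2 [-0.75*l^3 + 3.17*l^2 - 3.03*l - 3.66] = 6.34 - 4.5*l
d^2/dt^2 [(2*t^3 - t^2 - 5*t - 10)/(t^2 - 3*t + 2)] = 4*(3*t^3 - 30*t^2 + 72*t - 52)/(t^6 - 9*t^5 + 33*t^4 - 63*t^3 + 66*t^2 - 36*t + 8)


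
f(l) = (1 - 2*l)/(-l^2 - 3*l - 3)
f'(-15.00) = -0.01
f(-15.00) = -0.17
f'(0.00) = 1.00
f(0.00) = -0.33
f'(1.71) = 0.05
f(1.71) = 0.22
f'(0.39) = 0.51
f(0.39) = -0.05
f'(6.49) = -0.01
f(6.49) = 0.19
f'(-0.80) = 3.98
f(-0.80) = -2.10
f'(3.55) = -0.01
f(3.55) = 0.23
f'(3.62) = -0.01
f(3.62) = 0.23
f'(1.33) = 0.11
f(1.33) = 0.19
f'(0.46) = 0.45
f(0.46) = -0.02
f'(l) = (1 - 2*l)*(2*l + 3)/(-l^2 - 3*l - 3)^2 - 2/(-l^2 - 3*l - 3)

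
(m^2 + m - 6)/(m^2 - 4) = (m + 3)/(m + 2)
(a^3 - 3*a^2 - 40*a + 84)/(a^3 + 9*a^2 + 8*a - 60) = (a - 7)/(a + 5)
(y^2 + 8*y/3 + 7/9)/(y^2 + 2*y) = (9*y^2 + 24*y + 7)/(9*y*(y + 2))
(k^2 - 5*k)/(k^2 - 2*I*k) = (k - 5)/(k - 2*I)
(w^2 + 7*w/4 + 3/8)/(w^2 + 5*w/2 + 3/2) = (w + 1/4)/(w + 1)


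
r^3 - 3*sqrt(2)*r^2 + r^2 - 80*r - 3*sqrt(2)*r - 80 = (r + 1)*(r - 8*sqrt(2))*(r + 5*sqrt(2))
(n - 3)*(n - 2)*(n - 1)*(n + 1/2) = n^4 - 11*n^3/2 + 8*n^2 - n/2 - 3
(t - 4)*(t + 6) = t^2 + 2*t - 24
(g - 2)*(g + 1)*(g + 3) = g^3 + 2*g^2 - 5*g - 6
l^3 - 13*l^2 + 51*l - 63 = (l - 7)*(l - 3)^2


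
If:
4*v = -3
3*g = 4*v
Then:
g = -1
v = -3/4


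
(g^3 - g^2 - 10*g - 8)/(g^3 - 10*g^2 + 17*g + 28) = (g + 2)/(g - 7)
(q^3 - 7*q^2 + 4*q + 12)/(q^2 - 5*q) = (q^3 - 7*q^2 + 4*q + 12)/(q*(q - 5))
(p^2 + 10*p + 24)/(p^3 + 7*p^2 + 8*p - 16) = (p + 6)/(p^2 + 3*p - 4)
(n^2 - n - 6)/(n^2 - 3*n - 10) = (n - 3)/(n - 5)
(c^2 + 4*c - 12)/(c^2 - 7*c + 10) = (c + 6)/(c - 5)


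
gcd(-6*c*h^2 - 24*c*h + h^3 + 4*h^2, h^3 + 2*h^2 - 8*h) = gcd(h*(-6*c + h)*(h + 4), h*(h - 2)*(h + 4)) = h^2 + 4*h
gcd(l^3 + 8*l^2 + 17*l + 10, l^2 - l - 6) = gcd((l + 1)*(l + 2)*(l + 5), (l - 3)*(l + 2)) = l + 2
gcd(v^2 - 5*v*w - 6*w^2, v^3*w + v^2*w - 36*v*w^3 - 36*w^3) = v - 6*w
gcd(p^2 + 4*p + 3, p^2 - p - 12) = p + 3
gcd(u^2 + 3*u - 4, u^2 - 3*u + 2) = u - 1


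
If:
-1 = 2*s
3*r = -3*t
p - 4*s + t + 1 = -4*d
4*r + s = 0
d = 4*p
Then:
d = -23/34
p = -23/136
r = 1/8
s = -1/2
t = -1/8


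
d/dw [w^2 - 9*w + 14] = 2*w - 9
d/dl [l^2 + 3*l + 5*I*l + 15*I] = 2*l + 3 + 5*I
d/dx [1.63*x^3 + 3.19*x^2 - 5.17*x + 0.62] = 4.89*x^2 + 6.38*x - 5.17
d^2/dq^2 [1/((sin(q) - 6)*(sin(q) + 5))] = (-4*sin(q)^4 + 3*sin(q)^3 - 115*sin(q)^2 + 24*sin(q) + 62)/((sin(q) - 6)^3*(sin(q) + 5)^3)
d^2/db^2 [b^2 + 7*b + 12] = 2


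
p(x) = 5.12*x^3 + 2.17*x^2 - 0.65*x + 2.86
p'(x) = 15.36*x^2 + 4.34*x - 0.65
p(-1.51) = -8.84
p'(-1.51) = 27.82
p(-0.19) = 3.03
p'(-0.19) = -0.92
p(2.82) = 133.10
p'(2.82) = 133.74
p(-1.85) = -20.93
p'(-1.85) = 43.89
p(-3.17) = -136.37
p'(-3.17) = 139.94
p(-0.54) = 3.04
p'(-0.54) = 1.49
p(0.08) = 2.82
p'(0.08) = -0.20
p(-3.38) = -167.86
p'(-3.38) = 160.16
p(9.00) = 3905.26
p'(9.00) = 1282.57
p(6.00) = 1183.00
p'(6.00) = 578.35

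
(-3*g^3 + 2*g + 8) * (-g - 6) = 3*g^4 + 18*g^3 - 2*g^2 - 20*g - 48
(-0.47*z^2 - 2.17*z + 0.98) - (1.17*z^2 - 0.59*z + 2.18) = -1.64*z^2 - 1.58*z - 1.2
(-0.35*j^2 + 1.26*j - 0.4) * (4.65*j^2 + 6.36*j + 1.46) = -1.6275*j^4 + 3.633*j^3 + 5.6426*j^2 - 0.704400000000001*j - 0.584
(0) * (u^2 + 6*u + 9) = 0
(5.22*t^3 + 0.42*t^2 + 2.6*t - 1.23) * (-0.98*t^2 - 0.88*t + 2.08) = -5.1156*t^5 - 5.0052*t^4 + 7.94*t^3 - 0.209*t^2 + 6.4904*t - 2.5584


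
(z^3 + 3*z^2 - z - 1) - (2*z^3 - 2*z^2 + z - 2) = -z^3 + 5*z^2 - 2*z + 1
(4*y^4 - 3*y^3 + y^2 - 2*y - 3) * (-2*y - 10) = -8*y^5 - 34*y^4 + 28*y^3 - 6*y^2 + 26*y + 30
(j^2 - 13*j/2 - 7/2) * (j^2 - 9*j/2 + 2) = j^4 - 11*j^3 + 111*j^2/4 + 11*j/4 - 7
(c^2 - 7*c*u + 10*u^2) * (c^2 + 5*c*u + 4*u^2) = c^4 - 2*c^3*u - 21*c^2*u^2 + 22*c*u^3 + 40*u^4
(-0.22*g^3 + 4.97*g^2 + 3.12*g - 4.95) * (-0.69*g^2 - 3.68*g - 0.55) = 0.1518*g^5 - 2.6197*g^4 - 20.3214*g^3 - 10.7996*g^2 + 16.5*g + 2.7225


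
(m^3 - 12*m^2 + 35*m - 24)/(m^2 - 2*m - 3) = (m^2 - 9*m + 8)/(m + 1)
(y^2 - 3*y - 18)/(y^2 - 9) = (y - 6)/(y - 3)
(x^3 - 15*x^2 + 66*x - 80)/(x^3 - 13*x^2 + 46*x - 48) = (x - 5)/(x - 3)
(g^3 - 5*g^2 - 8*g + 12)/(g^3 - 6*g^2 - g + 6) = (g + 2)/(g + 1)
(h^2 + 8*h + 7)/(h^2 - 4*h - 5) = (h + 7)/(h - 5)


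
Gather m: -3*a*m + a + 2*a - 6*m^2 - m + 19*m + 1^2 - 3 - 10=3*a - 6*m^2 + m*(18 - 3*a) - 12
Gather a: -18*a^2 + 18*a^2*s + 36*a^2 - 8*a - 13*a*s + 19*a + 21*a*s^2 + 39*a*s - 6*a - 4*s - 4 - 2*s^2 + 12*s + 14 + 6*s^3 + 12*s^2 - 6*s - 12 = a^2*(18*s + 18) + a*(21*s^2 + 26*s + 5) + 6*s^3 + 10*s^2 + 2*s - 2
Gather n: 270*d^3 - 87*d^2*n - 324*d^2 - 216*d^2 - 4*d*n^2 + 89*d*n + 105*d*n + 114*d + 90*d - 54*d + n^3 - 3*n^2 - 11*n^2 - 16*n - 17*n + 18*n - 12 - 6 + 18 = 270*d^3 - 540*d^2 + 150*d + n^3 + n^2*(-4*d - 14) + n*(-87*d^2 + 194*d - 15)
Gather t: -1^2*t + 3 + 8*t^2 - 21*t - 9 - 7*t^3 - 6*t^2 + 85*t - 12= -7*t^3 + 2*t^2 + 63*t - 18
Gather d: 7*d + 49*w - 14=7*d + 49*w - 14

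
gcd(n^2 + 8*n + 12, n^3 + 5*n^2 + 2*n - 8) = n + 2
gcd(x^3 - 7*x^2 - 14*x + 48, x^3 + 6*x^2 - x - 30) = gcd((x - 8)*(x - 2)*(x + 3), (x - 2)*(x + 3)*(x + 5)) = x^2 + x - 6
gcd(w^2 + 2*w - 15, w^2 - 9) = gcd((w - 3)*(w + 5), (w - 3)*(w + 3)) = w - 3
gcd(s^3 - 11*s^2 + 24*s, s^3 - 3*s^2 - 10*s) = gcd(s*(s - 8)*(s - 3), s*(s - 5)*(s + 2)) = s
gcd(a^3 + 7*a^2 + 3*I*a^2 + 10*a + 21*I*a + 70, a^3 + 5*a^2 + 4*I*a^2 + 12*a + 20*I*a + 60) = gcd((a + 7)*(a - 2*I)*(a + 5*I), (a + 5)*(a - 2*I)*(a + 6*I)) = a - 2*I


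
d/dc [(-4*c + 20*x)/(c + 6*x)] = -44*x/(c + 6*x)^2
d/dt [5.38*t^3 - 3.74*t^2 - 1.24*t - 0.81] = 16.14*t^2 - 7.48*t - 1.24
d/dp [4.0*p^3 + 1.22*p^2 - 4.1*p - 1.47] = 12.0*p^2 + 2.44*p - 4.1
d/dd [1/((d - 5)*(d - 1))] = 2*(3 - d)/(d^4 - 12*d^3 + 46*d^2 - 60*d + 25)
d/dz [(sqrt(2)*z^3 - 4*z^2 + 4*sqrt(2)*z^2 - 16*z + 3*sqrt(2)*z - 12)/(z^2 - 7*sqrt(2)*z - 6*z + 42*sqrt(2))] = (sqrt(2)*z^4 - 28*z^3 - 12*sqrt(2)*z^3 + sqrt(2)*z^2 + 236*z^2 - 336*sqrt(2)*z + 696*z - 756*sqrt(2) + 180)/(z^4 - 14*sqrt(2)*z^3 - 12*z^3 + 134*z^2 + 168*sqrt(2)*z^2 - 1176*z - 504*sqrt(2)*z + 3528)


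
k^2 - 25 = (k - 5)*(k + 5)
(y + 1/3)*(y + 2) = y^2 + 7*y/3 + 2/3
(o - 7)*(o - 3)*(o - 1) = o^3 - 11*o^2 + 31*o - 21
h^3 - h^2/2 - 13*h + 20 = (h - 5/2)*(h - 2)*(h + 4)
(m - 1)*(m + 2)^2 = m^3 + 3*m^2 - 4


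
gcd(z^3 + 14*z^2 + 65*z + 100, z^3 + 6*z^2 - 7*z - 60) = z^2 + 9*z + 20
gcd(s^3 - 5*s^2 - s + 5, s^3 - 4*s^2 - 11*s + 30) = s - 5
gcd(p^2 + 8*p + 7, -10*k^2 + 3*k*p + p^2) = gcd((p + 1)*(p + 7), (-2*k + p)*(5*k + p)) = 1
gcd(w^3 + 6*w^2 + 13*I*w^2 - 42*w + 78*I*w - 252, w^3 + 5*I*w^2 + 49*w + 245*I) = w + 7*I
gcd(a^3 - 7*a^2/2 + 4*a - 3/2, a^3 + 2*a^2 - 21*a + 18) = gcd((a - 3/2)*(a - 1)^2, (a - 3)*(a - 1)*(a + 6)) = a - 1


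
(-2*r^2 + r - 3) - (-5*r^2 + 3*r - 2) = 3*r^2 - 2*r - 1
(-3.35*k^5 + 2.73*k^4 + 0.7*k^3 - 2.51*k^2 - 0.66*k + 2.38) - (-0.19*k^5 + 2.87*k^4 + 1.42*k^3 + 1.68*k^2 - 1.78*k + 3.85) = -3.16*k^5 - 0.14*k^4 - 0.72*k^3 - 4.19*k^2 + 1.12*k - 1.47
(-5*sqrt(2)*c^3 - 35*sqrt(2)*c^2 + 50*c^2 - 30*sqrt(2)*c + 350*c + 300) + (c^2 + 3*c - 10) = -5*sqrt(2)*c^3 - 35*sqrt(2)*c^2 + 51*c^2 - 30*sqrt(2)*c + 353*c + 290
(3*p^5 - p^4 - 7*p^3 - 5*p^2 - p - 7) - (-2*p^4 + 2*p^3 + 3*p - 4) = 3*p^5 + p^4 - 9*p^3 - 5*p^2 - 4*p - 3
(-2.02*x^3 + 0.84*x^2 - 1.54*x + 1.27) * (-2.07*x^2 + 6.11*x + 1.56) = 4.1814*x^5 - 14.081*x^4 + 5.169*x^3 - 10.7279*x^2 + 5.3573*x + 1.9812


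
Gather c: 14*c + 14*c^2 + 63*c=14*c^2 + 77*c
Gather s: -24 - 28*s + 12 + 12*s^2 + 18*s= 12*s^2 - 10*s - 12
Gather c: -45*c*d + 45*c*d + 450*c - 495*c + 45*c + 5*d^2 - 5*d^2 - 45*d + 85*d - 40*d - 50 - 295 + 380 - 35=0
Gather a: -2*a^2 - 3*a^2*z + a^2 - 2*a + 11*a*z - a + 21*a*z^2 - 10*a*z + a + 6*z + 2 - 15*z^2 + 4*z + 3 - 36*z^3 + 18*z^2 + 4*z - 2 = a^2*(-3*z - 1) + a*(21*z^2 + z - 2) - 36*z^3 + 3*z^2 + 14*z + 3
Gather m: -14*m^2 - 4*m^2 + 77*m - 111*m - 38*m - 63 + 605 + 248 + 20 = -18*m^2 - 72*m + 810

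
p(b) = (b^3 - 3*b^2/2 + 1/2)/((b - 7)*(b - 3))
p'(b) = (3*b^2 - 3*b)/((b - 7)*(b - 3)) - (b^3 - 3*b^2/2 + 1/2)/((b - 7)*(b - 3)^2) - (b^3 - 3*b^2/2 + 1/2)/((b - 7)^2*(b - 3))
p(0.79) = 0.00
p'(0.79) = -0.03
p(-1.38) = -0.14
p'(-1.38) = 0.22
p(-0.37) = 0.01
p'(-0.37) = 0.07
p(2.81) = 13.62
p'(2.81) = 94.11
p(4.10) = -13.86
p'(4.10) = -4.13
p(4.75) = -18.75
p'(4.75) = -11.19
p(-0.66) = -0.02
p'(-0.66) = 0.11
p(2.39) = 1.99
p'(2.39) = 7.23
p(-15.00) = -9.37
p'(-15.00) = 0.87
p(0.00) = 0.02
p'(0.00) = 0.01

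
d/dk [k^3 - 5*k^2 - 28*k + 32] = 3*k^2 - 10*k - 28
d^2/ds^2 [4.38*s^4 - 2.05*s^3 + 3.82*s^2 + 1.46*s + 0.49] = 52.56*s^2 - 12.3*s + 7.64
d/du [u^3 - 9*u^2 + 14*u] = 3*u^2 - 18*u + 14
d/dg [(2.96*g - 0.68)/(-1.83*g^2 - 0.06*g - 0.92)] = (5.4168*g^2 - 2.4888*g - 2.764)/(3.3489*g^4 + 0.2196*g^3 + 3.3708*g^2 + 0.1104*g + 0.8464)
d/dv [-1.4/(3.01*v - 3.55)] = 4.214/(3.01*v - 3.55)^2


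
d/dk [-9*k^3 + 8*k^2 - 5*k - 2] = -27*k^2 + 16*k - 5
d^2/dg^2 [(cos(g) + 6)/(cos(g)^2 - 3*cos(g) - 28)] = (9*sin(g)^4*cos(g) + 27*sin(g)^4 - 660*sin(g)^2 + 607*cos(g)/2 + 30*cos(3*g) - cos(5*g)/2 + 357)/(sin(g)^2 + 3*cos(g) + 27)^3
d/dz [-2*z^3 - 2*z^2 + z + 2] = -6*z^2 - 4*z + 1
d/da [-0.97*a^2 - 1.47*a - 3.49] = -1.94*a - 1.47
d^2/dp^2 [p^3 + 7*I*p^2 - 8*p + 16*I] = 6*p + 14*I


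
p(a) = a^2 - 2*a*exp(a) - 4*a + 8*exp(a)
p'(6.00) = -2412.57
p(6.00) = -1601.72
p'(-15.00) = -34.00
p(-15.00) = 285.00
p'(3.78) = -64.79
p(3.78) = 18.45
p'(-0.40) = -0.24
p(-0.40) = 7.66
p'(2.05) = 14.86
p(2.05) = 26.30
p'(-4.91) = -13.70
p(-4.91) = 43.88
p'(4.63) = -328.94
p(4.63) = -126.25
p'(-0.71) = -1.77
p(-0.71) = 7.98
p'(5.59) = -1379.69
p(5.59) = -842.51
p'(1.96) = 14.69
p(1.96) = 24.97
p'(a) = -2*a*exp(a) + 2*a + 6*exp(a) - 4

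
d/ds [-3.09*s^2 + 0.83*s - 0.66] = 0.83 - 6.18*s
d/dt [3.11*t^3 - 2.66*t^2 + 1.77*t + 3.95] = 9.33*t^2 - 5.32*t + 1.77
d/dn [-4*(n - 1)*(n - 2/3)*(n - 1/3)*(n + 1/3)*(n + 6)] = -20*n^4 - 208*n^3/3 + 340*n^2/3 - 760*n/27 - 112/27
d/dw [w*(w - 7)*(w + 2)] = 3*w^2 - 10*w - 14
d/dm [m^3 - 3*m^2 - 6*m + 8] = 3*m^2 - 6*m - 6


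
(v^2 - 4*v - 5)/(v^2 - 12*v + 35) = (v + 1)/(v - 7)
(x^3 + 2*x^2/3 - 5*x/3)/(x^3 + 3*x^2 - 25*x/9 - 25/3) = 3*x*(x - 1)/(3*x^2 + 4*x - 15)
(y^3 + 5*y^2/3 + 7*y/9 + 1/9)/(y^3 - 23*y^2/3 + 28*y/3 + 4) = (3*y^2 + 4*y + 1)/(3*(y^2 - 8*y + 12))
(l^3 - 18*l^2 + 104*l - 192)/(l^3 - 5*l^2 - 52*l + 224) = (l - 6)/(l + 7)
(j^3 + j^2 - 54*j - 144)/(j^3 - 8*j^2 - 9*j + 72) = (j + 6)/(j - 3)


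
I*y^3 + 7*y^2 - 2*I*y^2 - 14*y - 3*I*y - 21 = (y - 3)*(y - 7*I)*(I*y + I)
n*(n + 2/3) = n^2 + 2*n/3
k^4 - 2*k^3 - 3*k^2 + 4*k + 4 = (k - 2)^2*(k + 1)^2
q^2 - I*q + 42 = (q - 7*I)*(q + 6*I)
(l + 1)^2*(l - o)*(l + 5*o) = l^4 + 4*l^3*o + 2*l^3 - 5*l^2*o^2 + 8*l^2*o + l^2 - 10*l*o^2 + 4*l*o - 5*o^2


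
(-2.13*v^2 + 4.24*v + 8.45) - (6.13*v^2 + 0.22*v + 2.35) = -8.26*v^2 + 4.02*v + 6.1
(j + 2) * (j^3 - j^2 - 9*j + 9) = j^4 + j^3 - 11*j^2 - 9*j + 18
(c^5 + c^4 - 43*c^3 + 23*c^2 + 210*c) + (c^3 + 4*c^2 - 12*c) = c^5 + c^4 - 42*c^3 + 27*c^2 + 198*c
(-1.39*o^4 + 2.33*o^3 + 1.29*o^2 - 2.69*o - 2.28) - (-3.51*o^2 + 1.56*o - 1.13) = -1.39*o^4 + 2.33*o^3 + 4.8*o^2 - 4.25*o - 1.15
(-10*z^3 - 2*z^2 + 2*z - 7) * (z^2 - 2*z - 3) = -10*z^5 + 18*z^4 + 36*z^3 - 5*z^2 + 8*z + 21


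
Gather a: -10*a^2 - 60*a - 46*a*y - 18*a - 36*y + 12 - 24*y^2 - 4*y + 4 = -10*a^2 + a*(-46*y - 78) - 24*y^2 - 40*y + 16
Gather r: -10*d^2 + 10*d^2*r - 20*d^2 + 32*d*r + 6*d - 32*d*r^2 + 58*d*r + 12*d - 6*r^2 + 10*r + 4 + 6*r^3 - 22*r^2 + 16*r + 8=-30*d^2 + 18*d + 6*r^3 + r^2*(-32*d - 28) + r*(10*d^2 + 90*d + 26) + 12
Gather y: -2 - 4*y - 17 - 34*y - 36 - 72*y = -110*y - 55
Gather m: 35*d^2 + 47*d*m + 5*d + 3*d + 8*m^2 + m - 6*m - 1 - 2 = 35*d^2 + 8*d + 8*m^2 + m*(47*d - 5) - 3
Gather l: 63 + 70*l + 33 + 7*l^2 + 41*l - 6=7*l^2 + 111*l + 90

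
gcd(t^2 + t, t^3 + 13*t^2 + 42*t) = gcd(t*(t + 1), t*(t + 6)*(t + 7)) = t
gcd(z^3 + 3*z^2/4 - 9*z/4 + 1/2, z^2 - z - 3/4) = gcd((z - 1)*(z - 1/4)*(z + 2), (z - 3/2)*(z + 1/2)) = 1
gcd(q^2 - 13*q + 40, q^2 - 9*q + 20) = q - 5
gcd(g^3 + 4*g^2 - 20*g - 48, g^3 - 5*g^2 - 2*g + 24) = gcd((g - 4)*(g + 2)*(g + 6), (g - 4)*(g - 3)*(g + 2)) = g^2 - 2*g - 8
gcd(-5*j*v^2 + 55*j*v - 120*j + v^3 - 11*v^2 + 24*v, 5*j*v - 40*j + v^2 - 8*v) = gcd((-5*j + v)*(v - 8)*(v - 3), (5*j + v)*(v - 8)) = v - 8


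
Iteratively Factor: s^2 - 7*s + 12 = (s - 3)*(s - 4)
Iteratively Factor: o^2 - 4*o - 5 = (o - 5)*(o + 1)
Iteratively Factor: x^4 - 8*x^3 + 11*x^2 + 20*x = (x - 4)*(x^3 - 4*x^2 - 5*x) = (x - 4)*(x + 1)*(x^2 - 5*x) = x*(x - 4)*(x + 1)*(x - 5)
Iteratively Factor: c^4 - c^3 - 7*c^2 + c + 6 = (c + 2)*(c^3 - 3*c^2 - c + 3) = (c - 3)*(c + 2)*(c^2 - 1) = (c - 3)*(c - 1)*(c + 2)*(c + 1)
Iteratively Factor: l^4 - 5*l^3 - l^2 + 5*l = (l - 1)*(l^3 - 4*l^2 - 5*l) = (l - 1)*(l + 1)*(l^2 - 5*l) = l*(l - 1)*(l + 1)*(l - 5)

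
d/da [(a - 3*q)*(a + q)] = 2*a - 2*q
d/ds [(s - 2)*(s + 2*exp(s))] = 2*s*exp(s) + 2*s - 2*exp(s) - 2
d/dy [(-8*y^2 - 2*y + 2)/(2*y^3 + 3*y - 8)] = 2*(8*y^4 + 4*y^3 - 18*y^2 + 64*y + 5)/(4*y^6 + 12*y^4 - 32*y^3 + 9*y^2 - 48*y + 64)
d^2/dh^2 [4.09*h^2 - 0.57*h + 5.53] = 8.18000000000000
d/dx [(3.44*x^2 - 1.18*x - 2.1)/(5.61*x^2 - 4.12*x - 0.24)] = (-7.553*x^2 + 21.9108*x - 8.3688)/(31.4721*x^4 - 46.2264*x^3 + 14.2816*x^2 + 1.9776*x + 0.0576)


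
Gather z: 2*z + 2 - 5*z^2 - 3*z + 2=-5*z^2 - z + 4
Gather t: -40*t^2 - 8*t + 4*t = -40*t^2 - 4*t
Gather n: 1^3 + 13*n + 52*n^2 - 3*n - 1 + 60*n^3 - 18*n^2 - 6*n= 60*n^3 + 34*n^2 + 4*n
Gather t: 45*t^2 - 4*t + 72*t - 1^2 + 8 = 45*t^2 + 68*t + 7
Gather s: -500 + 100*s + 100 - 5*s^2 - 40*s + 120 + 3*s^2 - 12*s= -2*s^2 + 48*s - 280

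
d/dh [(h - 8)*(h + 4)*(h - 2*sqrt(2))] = 3*h^2 - 8*h - 4*sqrt(2)*h - 32 + 8*sqrt(2)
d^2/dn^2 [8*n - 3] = 0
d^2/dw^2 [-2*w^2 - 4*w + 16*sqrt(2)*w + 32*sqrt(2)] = -4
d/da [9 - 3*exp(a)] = -3*exp(a)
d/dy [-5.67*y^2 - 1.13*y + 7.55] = -11.34*y - 1.13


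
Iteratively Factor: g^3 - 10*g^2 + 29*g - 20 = (g - 5)*(g^2 - 5*g + 4) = (g - 5)*(g - 1)*(g - 4)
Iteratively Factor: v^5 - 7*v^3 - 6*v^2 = (v)*(v^4 - 7*v^2 - 6*v) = v*(v + 1)*(v^3 - v^2 - 6*v) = v^2*(v + 1)*(v^2 - v - 6) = v^2*(v + 1)*(v + 2)*(v - 3)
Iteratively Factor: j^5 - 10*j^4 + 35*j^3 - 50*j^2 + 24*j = (j)*(j^4 - 10*j^3 + 35*j^2 - 50*j + 24) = j*(j - 4)*(j^3 - 6*j^2 + 11*j - 6) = j*(j - 4)*(j - 2)*(j^2 - 4*j + 3) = j*(j - 4)*(j - 2)*(j - 1)*(j - 3)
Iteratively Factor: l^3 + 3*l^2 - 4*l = (l - 1)*(l^2 + 4*l) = (l - 1)*(l + 4)*(l)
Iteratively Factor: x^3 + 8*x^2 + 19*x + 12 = (x + 1)*(x^2 + 7*x + 12) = (x + 1)*(x + 4)*(x + 3)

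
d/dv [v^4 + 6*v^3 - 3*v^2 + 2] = 2*v*(2*v^2 + 9*v - 3)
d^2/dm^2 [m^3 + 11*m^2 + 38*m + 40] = 6*m + 22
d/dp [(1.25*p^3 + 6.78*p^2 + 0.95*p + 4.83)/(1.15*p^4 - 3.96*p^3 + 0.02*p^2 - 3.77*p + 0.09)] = (-1.4375*p^6 - 15.594*p^5 + 23.5963*p^4 - 24.119*p^3 + 32.1383*p^2 + 1.0272*p + 18.2946)/(1.3225*p^8 - 9.108*p^7 + 15.7276*p^6 - 8.8294*p^5 + 30.0658*p^4 - 0.8636*p^3 + 14.2165*p^2 - 0.6786*p + 0.0081)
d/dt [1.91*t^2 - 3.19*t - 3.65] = 3.82*t - 3.19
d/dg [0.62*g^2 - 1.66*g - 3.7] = 1.24*g - 1.66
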